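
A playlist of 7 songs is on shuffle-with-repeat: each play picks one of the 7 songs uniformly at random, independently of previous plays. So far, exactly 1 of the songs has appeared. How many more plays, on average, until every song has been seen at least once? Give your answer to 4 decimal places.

17.1500

The wait to go from k to k+1 distinct songs is geometric with mean 7/(7-k).
Sum over k = 1,...,6: E = 7/6 + 7/5 + 7/4 + 7/3 + 7/2 + 7/1 = 17.15000.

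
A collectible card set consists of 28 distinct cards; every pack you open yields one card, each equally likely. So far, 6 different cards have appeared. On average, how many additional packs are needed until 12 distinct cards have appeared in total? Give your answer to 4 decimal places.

From k distinct to k+1 distinct takes on average 28/(28-k) packs.
Sum over k = 6,...,11: E = 28/22 + 28/21 + 28/20 + 28/19 + 28/18 + 28/17 = 8.68236.

8.6824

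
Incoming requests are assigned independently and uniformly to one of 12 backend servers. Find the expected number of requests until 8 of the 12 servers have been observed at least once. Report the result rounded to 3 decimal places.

12.239

Going from k to k+1 distinct takes a geometric number of requests with mean 12/(12-k).
Sum over k = 0,...,7: E = 12/12 + 12/11 + 12/10 + ... + 12/6 + 12/5 = 12.2385.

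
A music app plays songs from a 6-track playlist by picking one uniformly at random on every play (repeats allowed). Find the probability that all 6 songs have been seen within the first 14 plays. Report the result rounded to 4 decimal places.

By inclusion–exclusion over which songs are missing,
P(all seen) = Σ_{j=0}^{6} (-1)^j C(6,j)((6-j)/6)^14
= 1.00000 - 0.46732 + 0.05138 - 0.00122 + 0.00000 - 0.00000 + 0.00000
= 0.58285.

0.5828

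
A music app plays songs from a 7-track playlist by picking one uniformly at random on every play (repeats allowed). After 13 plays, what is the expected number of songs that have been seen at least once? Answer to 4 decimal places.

6.0564

For each song, P(seen in 13 plays) = 1 - (6/7)^13 = 0.86520.
By linearity of expectation, E[distinct seen] = 7·(1 - (6/7)^13) = 6.05640.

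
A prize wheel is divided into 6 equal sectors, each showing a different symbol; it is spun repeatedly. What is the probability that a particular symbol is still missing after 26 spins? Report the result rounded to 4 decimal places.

0.0087

Each spin misses the fixed symbol with probability (6-1)/6 = 5/6, independently.
P(still missing after 26) = (5/6)^26 = 0.00874.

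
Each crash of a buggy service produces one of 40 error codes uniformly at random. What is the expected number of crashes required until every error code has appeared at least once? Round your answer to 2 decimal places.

Split into phases: going from k distinct to k+1 distinct takes on average 40/(40-k) crashes.
E[T] = 40/40 + 40/39 + 40/38 + ... + 40/2 + 40/1 = 40·H_{40}.
H_{40} = 4.279, so E[T] = 171.142.

171.14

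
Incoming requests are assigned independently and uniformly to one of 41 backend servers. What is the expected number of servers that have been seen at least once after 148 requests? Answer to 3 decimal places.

For each server, P(seen in 148 requests) = 1 - (40/41)^148 = 0.9741.
By linearity of expectation, E[distinct seen] = 41·(1 - (40/41)^148) = 39.9392.

39.939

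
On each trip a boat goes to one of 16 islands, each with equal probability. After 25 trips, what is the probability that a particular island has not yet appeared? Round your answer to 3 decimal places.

Each trip misses the fixed island with probability (16-1)/16 = 15/16, independently.
P(still missing after 25) = (15/16)^25 = 0.1992.

0.199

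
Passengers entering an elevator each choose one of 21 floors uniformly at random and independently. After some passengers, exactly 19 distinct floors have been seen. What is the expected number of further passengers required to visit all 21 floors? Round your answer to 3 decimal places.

With k distinct floors already seen, the next new one takes an expected 21/(21-k) passengers.
Sum over k = 19,...,20: E = 21/2 + 21/1 = 31.5000.

31.500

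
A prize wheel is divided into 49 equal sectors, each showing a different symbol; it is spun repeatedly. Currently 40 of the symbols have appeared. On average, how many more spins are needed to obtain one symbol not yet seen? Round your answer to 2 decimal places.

The number of spins until the next new symbol is geometric with success probability 9/49, so its mean is 49/9.
E = 49/9 = 5.444.

5.44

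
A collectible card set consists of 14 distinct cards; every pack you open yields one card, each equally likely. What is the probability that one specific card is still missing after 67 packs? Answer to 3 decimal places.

0.007

On each pack the fixed card fails to appear with probability 13/14.
P(still missing after 67) = (13/14)^67 = 0.0070.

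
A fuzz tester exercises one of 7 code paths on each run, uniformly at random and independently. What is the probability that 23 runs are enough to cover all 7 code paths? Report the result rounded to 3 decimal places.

0.807

Let A_i be the event that code path i is missing after 23 runs. By inclusion–exclusion on the A_i,
P(all seen) = Σ_{j=0}^{7} (-1)^j C(7,j)((7-j)/7)^23
= 1.0000 - 0.2020 + 0.0091 - 0.0001 + 0.0000 - 0.0000 + 0.0000 - 0.0000
= 0.8071.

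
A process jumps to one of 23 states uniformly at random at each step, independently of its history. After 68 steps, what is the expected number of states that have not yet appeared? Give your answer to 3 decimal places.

1.119

For each state, P(unseen after 68) = (22/23)^68 = 0.0487.
By linearity of expectation, E[unseen] = 23·(22/23)^68 = 1.1194.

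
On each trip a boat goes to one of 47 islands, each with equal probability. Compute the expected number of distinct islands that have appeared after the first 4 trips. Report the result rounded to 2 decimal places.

3.87

For each island, P(seen in 4 trips) = 1 - (46/47)^4 = 0.082.
By linearity of expectation, E[distinct seen] = 47·(1 - (46/47)^4) = 3.874.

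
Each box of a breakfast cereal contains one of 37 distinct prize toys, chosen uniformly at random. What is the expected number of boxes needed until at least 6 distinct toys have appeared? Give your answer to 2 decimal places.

6.45

Going from k to k+1 distinct takes a geometric number of boxes with mean 37/(37-k).
Sum over k = 0,...,5: E = 37/37 + 37/36 + 37/35 + 37/34 + 37/33 + 37/32 = 6.451.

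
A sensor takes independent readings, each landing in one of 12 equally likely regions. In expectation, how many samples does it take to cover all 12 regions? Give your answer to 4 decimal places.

After k distinct regions have appeared, the next sample gives a new one with probability (12-k)/12, so the expected wait for the (k+1)-th is 12/(12-k).
E[T] = 12/12 + 12/11 + 12/10 + ... + 12/2 + 12/1 = 12·H_{12}.
H_{12} = 3.10321, so E[T] = 37.23853.

37.2385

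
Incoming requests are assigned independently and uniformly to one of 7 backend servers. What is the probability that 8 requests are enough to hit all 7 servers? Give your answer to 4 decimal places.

0.0245

By inclusion–exclusion over which servers are missing,
P(all seen) = Σ_{j=0}^{7} (-1)^j C(7,j)((7-j)/7)^8
= 1.00000 - 2.03950 + 1.42297 - 0.39789 + 0.03983 - 0.00093 + 0.00000 - 0.00000
= 0.02448.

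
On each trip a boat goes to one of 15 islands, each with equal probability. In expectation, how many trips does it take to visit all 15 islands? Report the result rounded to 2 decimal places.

49.77

The wait to go from k to k+1 distinct islands is geometric with mean 15/(15-k).
E[T] = 15/15 + 15/14 + 15/13 + ... + 15/2 + 15/1 = 15·H_{15}.
H_{15} = 3.318, so E[T] = 49.773.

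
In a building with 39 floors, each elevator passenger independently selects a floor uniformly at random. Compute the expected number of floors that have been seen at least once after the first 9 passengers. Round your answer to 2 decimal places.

8.13

For each floor, P(seen in 9 passengers) = 1 - (38/39)^9 = 0.208.
By linearity of expectation, E[distinct seen] = 39·(1 - (38/39)^9) = 8.130.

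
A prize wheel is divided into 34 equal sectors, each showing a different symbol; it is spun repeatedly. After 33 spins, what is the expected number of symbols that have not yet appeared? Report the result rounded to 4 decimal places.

12.6951

For each symbol, P(unseen after 33) = (33/34)^33 = 0.37338.
By linearity of expectation, E[unseen] = 34·(33/34)^33 = 12.69506.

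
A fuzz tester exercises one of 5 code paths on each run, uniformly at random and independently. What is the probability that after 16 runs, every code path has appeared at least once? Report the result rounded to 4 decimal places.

0.8621

By inclusion–exclusion over which code paths are missing,
P(all seen) = Σ_{j=0}^{5} (-1)^j C(5,j)((5-j)/5)^16
= 1.00000 - 0.14074 + 0.00282 - 0.00000 + 0.00000 - 0.00000
= 0.86208.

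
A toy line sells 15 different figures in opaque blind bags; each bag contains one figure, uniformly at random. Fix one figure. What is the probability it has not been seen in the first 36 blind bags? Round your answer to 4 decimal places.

Each blind bag misses the fixed figure with probability (15-1)/15 = 14/15, independently.
P(still missing after 36) = (14/15)^36 = 0.08343.

0.0834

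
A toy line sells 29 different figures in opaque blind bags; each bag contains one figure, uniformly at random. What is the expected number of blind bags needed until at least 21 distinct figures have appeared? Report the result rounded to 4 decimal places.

36.0701

With k distinct figures already seen, the next new one arrives after an expected 29/(29-k) blind bags.
Sum over k = 0,...,20: E = 29/29 + 29/28 + 29/27 + ... + 29/10 + 29/9 = 36.07010.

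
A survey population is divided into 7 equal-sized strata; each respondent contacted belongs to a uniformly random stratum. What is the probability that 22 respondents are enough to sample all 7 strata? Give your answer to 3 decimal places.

By inclusion–exclusion over which strata are missing,
P(all seen) = Σ_{j=0}^{7} (-1)^j C(7,j)((7-j)/7)^22
= 1.0000 - 0.2357 + 0.0128 - 0.0002 + 0.0000 - 0.0000 + 0.0000 - 0.0000
= 0.7770.

0.777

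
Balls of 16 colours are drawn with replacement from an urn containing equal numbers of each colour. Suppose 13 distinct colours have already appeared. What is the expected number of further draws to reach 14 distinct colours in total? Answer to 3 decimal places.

From k distinct to k+1 distinct takes on average 16/(16-k) draws.
Only the k = 13 term is needed: E = 16/3 = 5.3333.

5.333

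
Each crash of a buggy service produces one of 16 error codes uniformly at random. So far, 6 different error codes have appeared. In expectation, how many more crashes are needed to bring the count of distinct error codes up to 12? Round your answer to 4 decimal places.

With k distinct error codes already seen, the next new one takes an expected 16/(16-k) crashes.
Sum over k = 6,...,11: E = 16/10 + 16/9 + 16/8 + 16/7 + 16/6 + 16/5 = 13.53016.

13.5302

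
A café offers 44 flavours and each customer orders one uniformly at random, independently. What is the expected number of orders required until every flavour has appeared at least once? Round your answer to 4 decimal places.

192.3999

The wait to go from k to k+1 distinct flavours is geometric with mean 44/(44-k).
E[T] = 44/44 + 44/43 + 44/42 + ... + 44/2 + 44/1 = 44·H_{44}.
H_{44} = 4.37273, so E[T] = 192.39994.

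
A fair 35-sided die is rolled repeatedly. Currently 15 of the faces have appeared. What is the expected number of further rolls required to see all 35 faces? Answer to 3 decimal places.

125.921

With k distinct faces already seen, the next new one takes an expected 35/(35-k) rolls.
Sum over k = 15,...,34: E = 35/20 + 35/19 + 35/18 + ... + 35/2 + 35/1 = 125.9209.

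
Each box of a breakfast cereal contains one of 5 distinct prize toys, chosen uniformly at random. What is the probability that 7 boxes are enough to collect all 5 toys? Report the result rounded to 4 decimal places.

0.2150

By inclusion–exclusion over which toys are missing,
P(all seen) = Σ_{j=0}^{5} (-1)^j C(5,j)((5-j)/5)^7
= 1.00000 - 1.04858 + 0.27994 - 0.01638 + 0.00006 - 0.00000
= 0.21504.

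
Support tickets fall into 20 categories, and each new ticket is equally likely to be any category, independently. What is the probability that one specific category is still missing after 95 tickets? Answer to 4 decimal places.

On each ticket the fixed category fails to appear with probability 19/20.
P(still missing after 95) = (19/20)^95 = 0.00765.

0.0077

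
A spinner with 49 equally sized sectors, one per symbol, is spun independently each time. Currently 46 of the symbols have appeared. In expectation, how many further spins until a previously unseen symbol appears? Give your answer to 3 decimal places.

16.333

Each spin yields a new symbol with probability (49-46)/49 = 3/49, so the wait is geometric with mean 49/3.
E = 49/3 = 16.3333.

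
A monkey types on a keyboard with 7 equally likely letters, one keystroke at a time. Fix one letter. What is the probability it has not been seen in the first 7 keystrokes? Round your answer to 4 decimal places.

0.3399

On each keystroke the fixed letter fails to appear with probability 6/7.
P(still missing after 7) = (6/7)^7 = 0.33992.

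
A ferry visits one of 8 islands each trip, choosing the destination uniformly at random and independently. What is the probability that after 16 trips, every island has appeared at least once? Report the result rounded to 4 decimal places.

0.3068

Let A_i be the event that island i is missing after 16 trips. By inclusion–exclusion on the A_i,
P(all seen) = Σ_{j=0}^{8} (-1)^j C(8,j)((8-j)/8)^16
= 1.00000 - 0.94454 + 0.28063 - 0.03036 + 0.00107 - 0.00001 + 0.00000 - 0.00000 + 0.00000
= 0.30680.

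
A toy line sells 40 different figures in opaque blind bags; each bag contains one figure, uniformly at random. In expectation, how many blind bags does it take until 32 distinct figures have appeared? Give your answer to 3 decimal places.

62.427

Going from k to k+1 distinct takes a geometric number of blind bags with mean 40/(40-k).
Sum over k = 0,...,31: E = 40/40 + 40/39 + 40/38 + ... + 40/10 + 40/9 = 62.4274.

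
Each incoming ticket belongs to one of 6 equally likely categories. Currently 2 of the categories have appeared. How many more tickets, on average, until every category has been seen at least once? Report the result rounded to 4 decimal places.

12.5000

From k distinct to k+1 distinct takes on average 6/(6-k) tickets.
Sum over k = 2,...,5: E = 6/4 + 6/3 + 6/2 + 6/1 = 12.50000.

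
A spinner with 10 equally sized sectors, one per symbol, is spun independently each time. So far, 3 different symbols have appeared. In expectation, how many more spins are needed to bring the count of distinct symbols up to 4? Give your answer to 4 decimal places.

1.4286

The wait to go from k to k+1 distinct symbols is geometric with mean 10/(10-k).
Only the k = 3 term is needed: E = 10/7 = 1.42857.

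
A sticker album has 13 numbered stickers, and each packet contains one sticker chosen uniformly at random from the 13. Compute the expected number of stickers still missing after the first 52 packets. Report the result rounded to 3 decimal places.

0.202

For each sticker, P(unseen after 52) = (12/13)^52 = 0.0156.
By linearity of expectation, E[unseen] = 13·(12/13)^52 = 0.2024.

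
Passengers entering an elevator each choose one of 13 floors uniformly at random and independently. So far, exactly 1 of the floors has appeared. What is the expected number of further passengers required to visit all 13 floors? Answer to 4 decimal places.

With k distinct floors already seen, the next new one takes an expected 13/(13-k) passengers.
Sum over k = 1,...,12: E = 13/12 + 13/11 + 13/10 + ... + 13/2 + 13/1 = 40.34174.

40.3417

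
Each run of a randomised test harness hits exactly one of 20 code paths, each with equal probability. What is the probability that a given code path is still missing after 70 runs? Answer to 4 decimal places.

On each run the fixed code path fails to appear with probability 19/20.
P(still missing after 70) = (19/20)^70 = 0.02758.

0.0276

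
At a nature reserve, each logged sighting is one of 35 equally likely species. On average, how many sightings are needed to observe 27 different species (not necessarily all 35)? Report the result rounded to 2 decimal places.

With k distinct species already seen, the next new one arrives after an expected 35/(35-k) sightings.
Sum over k = 0,...,26: E = 35/35 + 35/34 + 35/33 + ... + 35/10 + 35/9 = 50.012.

50.01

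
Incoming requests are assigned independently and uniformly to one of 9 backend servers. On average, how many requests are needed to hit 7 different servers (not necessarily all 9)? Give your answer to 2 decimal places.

11.96

Going from k to k+1 distinct takes a geometric number of requests with mean 9/(9-k).
Sum over k = 0,...,6: E = 9/9 + 9/8 + 9/7 + ... + 9/4 + 9/3 = 11.961.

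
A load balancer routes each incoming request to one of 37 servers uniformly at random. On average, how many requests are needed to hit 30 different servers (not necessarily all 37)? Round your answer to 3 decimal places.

59.523

With k distinct servers already seen, the next new one arrives after an expected 37/(37-k) requests.
Sum over k = 0,...,29: E = 37/37 + 37/36 + 37/35 + ... + 37/9 + 37/8 = 59.5230.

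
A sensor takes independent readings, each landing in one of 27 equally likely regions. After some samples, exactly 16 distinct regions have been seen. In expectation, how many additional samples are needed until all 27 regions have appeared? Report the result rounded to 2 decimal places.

81.54

With k distinct regions already seen, the next new one takes an expected 27/(27-k) samples.
Sum over k = 16,...,26: E = 27/11 + 27/10 + 27/9 + ... + 27/2 + 27/1 = 81.537.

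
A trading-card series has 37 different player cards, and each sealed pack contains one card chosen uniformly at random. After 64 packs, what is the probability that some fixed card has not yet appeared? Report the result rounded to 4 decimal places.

Each pack misses the fixed card with probability (37-1)/37 = 36/37, independently.
P(still missing after 64) = (36/37)^64 = 0.17316.

0.1732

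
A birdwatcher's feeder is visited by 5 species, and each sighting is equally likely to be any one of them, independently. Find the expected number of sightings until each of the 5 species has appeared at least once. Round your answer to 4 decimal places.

After k distinct species have appeared, the next sighting gives a new one with probability (5-k)/5, so the expected wait for the (k+1)-th is 5/(5-k).
E[T] = 5/5 + 5/4 + 5/3 + 5/2 + 5/1 = 5·H_{5}.
H_{5} = 2.28333, so E[T] = 11.41667.

11.4167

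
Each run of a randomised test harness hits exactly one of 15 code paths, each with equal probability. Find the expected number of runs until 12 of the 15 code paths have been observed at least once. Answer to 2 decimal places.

With k distinct code paths already seen, the next new one arrives after an expected 15/(15-k) runs.
Sum over k = 0,...,11: E = 15/15 + 15/14 + 15/13 + ... + 15/5 + 15/4 = 22.273.

22.27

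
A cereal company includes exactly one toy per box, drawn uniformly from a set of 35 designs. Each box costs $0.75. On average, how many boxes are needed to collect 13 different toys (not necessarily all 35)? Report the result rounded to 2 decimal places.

15.96

With k distinct toys already seen, the next new one arrives after an expected 35/(35-k) boxes.
Sum over k = 0,...,12: E = 35/35 + 35/34 + 35/33 + ... + 35/24 + 35/23 = 15.959.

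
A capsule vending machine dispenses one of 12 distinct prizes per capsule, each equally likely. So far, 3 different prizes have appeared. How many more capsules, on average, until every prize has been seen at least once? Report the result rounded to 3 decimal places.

The wait to go from k to k+1 distinct prizes is geometric with mean 12/(12-k).
Sum over k = 3,...,11: E = 12/9 + 12/8 + 12/7 + ... + 12/2 + 12/1 = 33.9476.

33.948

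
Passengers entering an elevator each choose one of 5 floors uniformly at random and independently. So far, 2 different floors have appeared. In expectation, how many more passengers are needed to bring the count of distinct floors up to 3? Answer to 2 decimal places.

1.67

The wait to go from k to k+1 distinct floors is geometric with mean 5/(5-k).
Only the k = 2 term is needed: E = 5/3 = 1.667.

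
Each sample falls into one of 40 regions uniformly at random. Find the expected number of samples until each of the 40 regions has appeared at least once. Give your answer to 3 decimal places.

171.142

Split into phases: going from k distinct to k+1 distinct takes on average 40/(40-k) samples.
E[T] = 40/40 + 40/39 + 40/38 + ... + 40/2 + 40/1 = 40·H_{40}.
H_{40} = 4.2785, so E[T] = 171.1417.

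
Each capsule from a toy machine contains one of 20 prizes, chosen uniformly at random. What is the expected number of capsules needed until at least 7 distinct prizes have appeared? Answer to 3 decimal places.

8.352

With k distinct prizes already seen, the next new one arrives after an expected 20/(20-k) capsules.
Sum over k = 0,...,6: E = 20/20 + 20/19 + 20/18 + ... + 20/15 + 20/14 = 8.3521.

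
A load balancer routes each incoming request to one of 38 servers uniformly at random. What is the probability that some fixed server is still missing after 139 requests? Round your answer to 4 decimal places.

0.0246

On each request the fixed server fails to appear with probability 37/38.
P(still missing after 139) = (37/38)^139 = 0.02455.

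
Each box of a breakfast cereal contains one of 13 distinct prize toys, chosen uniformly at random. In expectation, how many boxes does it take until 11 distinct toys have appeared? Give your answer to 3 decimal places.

Going from k to k+1 distinct takes a geometric number of boxes with mean 13/(13-k).
Sum over k = 0,...,10: E = 13/13 + 13/12 + 13/11 + ... + 13/4 + 13/3 = 21.8417.

21.842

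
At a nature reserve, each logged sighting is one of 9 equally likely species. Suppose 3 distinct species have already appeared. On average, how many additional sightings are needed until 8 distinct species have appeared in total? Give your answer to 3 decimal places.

13.050

The wait to go from k to k+1 distinct species is geometric with mean 9/(9-k).
Sum over k = 3,...,7: E = 9/6 + 9/5 + 9/4 + 9/3 + 9/2 = 13.0500.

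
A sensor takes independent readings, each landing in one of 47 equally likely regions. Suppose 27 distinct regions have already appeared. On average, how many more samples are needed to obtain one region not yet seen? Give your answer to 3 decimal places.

The number of samples until the next new region is geometric with success probability 20/47, so its mean is 47/20.
E = 47/20 = 2.3500.

2.350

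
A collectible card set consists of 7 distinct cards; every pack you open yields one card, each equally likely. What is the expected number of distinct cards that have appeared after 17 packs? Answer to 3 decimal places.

6.491

For each card, P(seen in 17 packs) = 1 - (6/7)^17 = 0.9272.
By linearity of expectation, E[distinct seen] = 7·(1 - (6/7)^17) = 6.4907.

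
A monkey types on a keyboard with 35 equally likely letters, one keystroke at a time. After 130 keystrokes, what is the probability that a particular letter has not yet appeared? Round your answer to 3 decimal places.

On each keystroke the fixed letter fails to appear with probability 34/35.
P(still missing after 130) = (34/35)^130 = 0.0231.

0.023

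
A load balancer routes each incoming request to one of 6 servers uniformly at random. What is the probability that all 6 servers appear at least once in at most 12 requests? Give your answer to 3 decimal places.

0.438

By inclusion–exclusion over which servers are missing,
P(all seen) = Σ_{j=0}^{6} (-1)^j C(6,j)((6-j)/6)^12
= 1.0000 - 0.6729 + 0.1156 - 0.0049 + 0.0000 - 0.0000 + 0.0000
= 0.4378.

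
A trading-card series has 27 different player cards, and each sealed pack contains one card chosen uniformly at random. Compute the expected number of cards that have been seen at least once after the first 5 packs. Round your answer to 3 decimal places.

For each card, P(seen in 5 packs) = 1 - (26/27)^5 = 0.1720.
By linearity of expectation, E[distinct seen] = 27·(1 - (26/27)^5) = 4.6431.

4.643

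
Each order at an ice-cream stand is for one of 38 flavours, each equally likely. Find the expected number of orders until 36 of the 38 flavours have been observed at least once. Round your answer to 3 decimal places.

103.660

Going from k to k+1 distinct takes a geometric number of orders with mean 38/(38-k).
Sum over k = 0,...,35: E = 38/38 + 38/37 + 38/36 + ... + 38/4 + 38/3 = 103.6603.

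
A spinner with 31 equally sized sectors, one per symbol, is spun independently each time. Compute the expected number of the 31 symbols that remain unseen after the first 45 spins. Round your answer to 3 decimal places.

For each symbol, P(unseen after 45) = (30/31)^45 = 0.2287.
By linearity of expectation, E[unseen] = 31·(30/31)^45 = 7.0883.

7.088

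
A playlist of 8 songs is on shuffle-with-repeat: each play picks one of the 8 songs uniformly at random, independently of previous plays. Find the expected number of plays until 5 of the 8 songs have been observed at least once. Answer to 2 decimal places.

Going from k to k+1 distinct takes a geometric number of plays with mean 8/(8-k).
Sum over k = 0,...,4: E = 8/8 + 8/7 + 8/6 + 8/5 + 8/4 = 7.076.

7.08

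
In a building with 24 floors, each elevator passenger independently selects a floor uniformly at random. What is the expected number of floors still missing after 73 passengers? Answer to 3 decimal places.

1.074

For each floor, P(unseen after 73) = (23/24)^73 = 0.0447.
By linearity of expectation, E[unseen] = 24·(23/24)^73 = 1.0738.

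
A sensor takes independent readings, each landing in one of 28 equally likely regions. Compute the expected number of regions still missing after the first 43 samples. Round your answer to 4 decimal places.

5.8614

For each region, P(unseen after 43) = (27/28)^43 = 0.20934.
By linearity of expectation, E[unseen] = 28·(27/28)^43 = 5.86144.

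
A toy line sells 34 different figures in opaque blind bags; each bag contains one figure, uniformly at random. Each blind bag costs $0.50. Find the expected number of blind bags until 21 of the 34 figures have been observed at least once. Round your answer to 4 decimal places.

With k distinct figures already seen, the next new one arrives after an expected 34/(34-k) blind bags.
Sum over k = 0,...,20: E = 34/34 + 34/33 + 34/32 + ... + 34/15 + 34/14 = 31.89459.

31.8946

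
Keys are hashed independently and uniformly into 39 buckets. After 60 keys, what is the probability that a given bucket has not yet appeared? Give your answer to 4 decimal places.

0.2104

On each key the fixed bucket fails to appear with probability 38/39.
P(still missing after 60) = (38/39)^60 = 0.21045.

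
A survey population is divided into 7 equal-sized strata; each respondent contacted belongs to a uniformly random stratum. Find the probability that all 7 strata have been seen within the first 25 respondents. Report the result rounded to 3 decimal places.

By inclusion–exclusion over which strata are missing,
P(all seen) = Σ_{j=0}^{7} (-1)^j C(7,j)((7-j)/7)^25
= 1.0000 - 0.1484 + 0.0047 - 0.0000 + 0.0000 - 0.0000 + 0.0000 - 0.0000
= 0.8562.

0.856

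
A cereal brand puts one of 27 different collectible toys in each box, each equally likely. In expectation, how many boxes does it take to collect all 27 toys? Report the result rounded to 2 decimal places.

105.07

The wait to go from k to k+1 distinct toys is geometric with mean 27/(27-k).
E[T] = 27/27 + 27/26 + 27/25 + ... + 27/2 + 27/1 = 27·H_{27}.
H_{27} = 3.891, so E[T] = 105.069.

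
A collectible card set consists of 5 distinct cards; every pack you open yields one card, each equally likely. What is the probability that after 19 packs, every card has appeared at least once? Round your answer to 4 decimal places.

By inclusion–exclusion over which cards are missing,
P(all seen) = Σ_{j=0}^{5} (-1)^j C(5,j)((5-j)/5)^19
= 1.00000 - 0.07206 + 0.00061 - 0.00000 + 0.00000 - 0.00000
= 0.92855.

0.9286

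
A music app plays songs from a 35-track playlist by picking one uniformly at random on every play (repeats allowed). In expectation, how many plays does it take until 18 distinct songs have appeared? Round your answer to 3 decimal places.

24.753

Going from k to k+1 distinct takes a geometric number of plays with mean 35/(35-k).
Sum over k = 0,...,17: E = 35/35 + 35/34 + 35/33 + ... + 35/19 + 35/18 = 24.7530.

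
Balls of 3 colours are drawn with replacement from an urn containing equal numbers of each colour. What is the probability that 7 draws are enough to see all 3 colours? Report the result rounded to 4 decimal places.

0.8258

Let A_i be the event that colour i is missing after 7 draws. By inclusion–exclusion on the A_i,
P(all seen) = Σ_{j=0}^{3} (-1)^j C(3,j)((3-j)/3)^7
= 1.00000 - 0.17558 + 0.00137 - 0.00000
= 0.82579.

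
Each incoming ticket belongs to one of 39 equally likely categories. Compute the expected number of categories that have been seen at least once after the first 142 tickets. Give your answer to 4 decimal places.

For each category, P(seen in 142 tickets) = 1 - (38/39)^142 = 0.97499.
By linearity of expectation, E[distinct seen] = 39·(1 - (38/39)^142) = 38.02465.

38.0246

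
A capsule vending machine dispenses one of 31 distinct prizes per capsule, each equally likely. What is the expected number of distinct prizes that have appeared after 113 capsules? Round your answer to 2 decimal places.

30.24

For each prize, P(seen in 113 capsules) = 1 - (30/31)^113 = 0.975.
By linearity of expectation, E[distinct seen] = 31·(1 - (30/31)^113) = 30.238.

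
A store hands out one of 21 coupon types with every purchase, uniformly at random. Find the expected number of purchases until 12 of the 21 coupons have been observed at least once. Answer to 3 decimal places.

17.144

Going from k to k+1 distinct takes a geometric number of purchases with mean 21/(21-k).
Sum over k = 0,...,11: E = 21/21 + 21/20 + 21/19 + ... + 21/11 + 21/10 = 17.1442.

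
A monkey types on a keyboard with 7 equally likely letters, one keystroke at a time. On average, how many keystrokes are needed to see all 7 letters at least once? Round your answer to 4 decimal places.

After k distinct letters have appeared, the next keystroke gives a new one with probability (7-k)/7, so the expected wait for the (k+1)-th is 7/(7-k).
E[T] = 7/7 + 7/6 + 7/5 + ... + 7/2 + 7/1 = 7·H_{7}.
H_{7} = 2.59286, so E[T] = 18.15000.

18.1500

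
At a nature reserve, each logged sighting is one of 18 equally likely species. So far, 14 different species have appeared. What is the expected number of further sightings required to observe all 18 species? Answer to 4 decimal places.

With k distinct species already seen, the next new one takes an expected 18/(18-k) sightings.
Sum over k = 14,...,17: E = 18/4 + 18/3 + 18/2 + 18/1 = 37.50000.

37.5000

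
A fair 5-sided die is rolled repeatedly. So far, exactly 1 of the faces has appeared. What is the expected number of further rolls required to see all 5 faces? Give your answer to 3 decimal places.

10.417

The wait to go from k to k+1 distinct faces is geometric with mean 5/(5-k).
Sum over k = 1,...,4: E = 5/4 + 5/3 + 5/2 + 5/1 = 10.4167.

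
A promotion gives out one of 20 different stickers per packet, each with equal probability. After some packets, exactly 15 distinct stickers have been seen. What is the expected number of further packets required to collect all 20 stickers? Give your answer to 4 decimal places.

45.6667

With k distinct stickers already seen, the next new one takes an expected 20/(20-k) packets.
Sum over k = 15,...,19: E = 20/5 + 20/4 + 20/3 + 20/2 + 20/1 = 45.66667.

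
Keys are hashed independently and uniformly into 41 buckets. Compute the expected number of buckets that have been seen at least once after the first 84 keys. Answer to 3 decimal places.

For each bucket, P(seen in 84 keys) = 1 - (40/41)^84 = 0.8743.
By linearity of expectation, E[distinct seen] = 41·(1 - (40/41)^84) = 35.8480.

35.848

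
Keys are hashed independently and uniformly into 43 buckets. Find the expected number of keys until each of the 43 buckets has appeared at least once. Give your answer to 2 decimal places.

The wait to go from k to k+1 distinct buckets is geometric with mean 43/(43-k).
E[T] = 43/43 + 43/42 + 43/41 + ... + 43/2 + 43/1 = 43·H_{43}.
H_{43} = 4.350, so E[T] = 187.050.

187.05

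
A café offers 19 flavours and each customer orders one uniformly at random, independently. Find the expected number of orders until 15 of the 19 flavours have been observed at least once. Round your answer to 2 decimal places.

27.82

Going from k to k+1 distinct takes a geometric number of orders with mean 19/(19-k).
Sum over k = 0,...,14: E = 19/19 + 19/18 + 19/17 + ... + 19/6 + 19/5 = 27.824.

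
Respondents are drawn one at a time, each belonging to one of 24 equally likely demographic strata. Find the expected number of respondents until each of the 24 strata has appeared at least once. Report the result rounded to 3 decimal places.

90.623

Split into phases: going from k distinct to k+1 distinct takes on average 24/(24-k) respondents.
E[T] = 24/24 + 24/23 + 24/22 + ... + 24/2 + 24/1 = 24·H_{24}.
H_{24} = 3.7760, so E[T] = 90.6230.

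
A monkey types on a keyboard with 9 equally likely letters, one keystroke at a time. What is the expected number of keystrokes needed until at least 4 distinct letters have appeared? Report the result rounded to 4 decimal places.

With k distinct letters already seen, the next new one arrives after an expected 9/(9-k) keystrokes.
Sum over k = 0,...,3: E = 9/9 + 9/8 + 9/7 + 9/6 = 4.91071.

4.9107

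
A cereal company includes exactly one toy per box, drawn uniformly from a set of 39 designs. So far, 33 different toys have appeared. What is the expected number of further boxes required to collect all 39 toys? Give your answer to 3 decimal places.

95.550

From k distinct to k+1 distinct takes on average 39/(39-k) boxes.
Sum over k = 33,...,38: E = 39/6 + 39/5 + 39/4 + 39/3 + 39/2 + 39/1 = 95.5500.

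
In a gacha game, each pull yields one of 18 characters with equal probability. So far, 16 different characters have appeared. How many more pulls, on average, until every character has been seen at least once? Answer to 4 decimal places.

The wait to go from k to k+1 distinct characters is geometric with mean 18/(18-k).
Sum over k = 16,...,17: E = 18/2 + 18/1 = 27.00000.

27.0000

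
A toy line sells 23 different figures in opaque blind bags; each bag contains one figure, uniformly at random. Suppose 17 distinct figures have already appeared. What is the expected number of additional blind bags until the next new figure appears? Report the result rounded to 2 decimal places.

Each blind bag yields a new figure with probability (23-17)/23 = 6/23, so the wait is geometric with mean 23/6.
E = 23/6 = 3.833.

3.83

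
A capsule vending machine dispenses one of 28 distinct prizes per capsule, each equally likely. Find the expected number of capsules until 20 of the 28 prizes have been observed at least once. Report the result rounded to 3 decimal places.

33.861

With k distinct prizes already seen, the next new one arrives after an expected 28/(28-k) capsules.
Sum over k = 0,...,19: E = 28/28 + 28/27 + 28/26 + ... + 28/10 + 28/9 = 33.8608.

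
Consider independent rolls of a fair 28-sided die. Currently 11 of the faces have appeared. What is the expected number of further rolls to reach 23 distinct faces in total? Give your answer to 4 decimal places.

The wait to go from k to k+1 distinct faces is geometric with mean 28/(28-k).
Sum over k = 11,...,22: E = 28/17 + 28/16 + 28/15 + ... + 28/7 + 28/6 = 32.37414.

32.3741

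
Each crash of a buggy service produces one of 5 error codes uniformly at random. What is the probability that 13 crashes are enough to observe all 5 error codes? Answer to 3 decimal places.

By inclusion–exclusion over which error codes are missing,
P(all seen) = Σ_{j=0}^{5} (-1)^j C(5,j)((5-j)/5)^13
= 1.0000 - 0.2749 + 0.0131 - 0.0001 + 0.0000 - 0.0000
= 0.7381.

0.738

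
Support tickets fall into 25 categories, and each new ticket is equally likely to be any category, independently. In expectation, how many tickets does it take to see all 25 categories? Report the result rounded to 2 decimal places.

95.40

After k distinct categories have appeared, the next ticket gives a new one with probability (25-k)/25, so the expected wait for the (k+1)-th is 25/(25-k).
E[T] = 25/25 + 25/24 + 25/23 + ... + 25/2 + 25/1 = 25·H_{25}.
H_{25} = 3.816, so E[T] = 95.399.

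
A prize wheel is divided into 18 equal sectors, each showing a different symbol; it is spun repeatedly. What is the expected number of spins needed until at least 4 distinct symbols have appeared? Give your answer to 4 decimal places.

With k distinct symbols already seen, the next new one arrives after an expected 18/(18-k) spins.
Sum over k = 0,...,3: E = 18/18 + 18/17 + 18/16 + 18/15 = 4.38382.

4.3838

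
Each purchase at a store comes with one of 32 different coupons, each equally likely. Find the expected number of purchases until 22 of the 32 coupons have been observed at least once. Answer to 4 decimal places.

36.1449

With k distinct coupons already seen, the next new one arrives after an expected 32/(32-k) purchases.
Sum over k = 0,...,21: E = 32/32 + 32/31 + 32/30 + ... + 32/12 + 32/11 = 36.14486.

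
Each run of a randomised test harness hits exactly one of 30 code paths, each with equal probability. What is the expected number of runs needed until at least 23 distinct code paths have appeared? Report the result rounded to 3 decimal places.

42.064

With k distinct code paths already seen, the next new one arrives after an expected 30/(30-k) runs.
Sum over k = 0,...,22: E = 30/30 + 30/29 + 30/28 + ... + 30/9 + 30/8 = 42.0639.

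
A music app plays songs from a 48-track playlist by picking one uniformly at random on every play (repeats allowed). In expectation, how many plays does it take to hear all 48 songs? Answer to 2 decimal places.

After k distinct songs have appeared, the next play gives a new one with probability (48-k)/48, so the expected wait for the (k+1)-th is 48/(48-k).
E[T] = 48/48 + 48/47 + 48/46 + ... + 48/2 + 48/1 = 48·H_{48}.
H_{48} = 4.459, so E[T] = 214.022.

214.02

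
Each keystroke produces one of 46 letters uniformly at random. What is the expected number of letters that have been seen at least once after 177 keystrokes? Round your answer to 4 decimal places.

45.0598

For each letter, P(seen in 177 keystrokes) = 1 - (45/46)^177 = 0.97956.
By linearity of expectation, E[distinct seen] = 46·(1 - (45/46)^177) = 45.05976.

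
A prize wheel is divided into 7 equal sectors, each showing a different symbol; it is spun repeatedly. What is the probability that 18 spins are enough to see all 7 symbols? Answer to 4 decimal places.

By inclusion–exclusion over which symbols are missing,
P(all seen) = Σ_{j=0}^{7} (-1)^j C(7,j)((7-j)/7)^18
= 1.00000 - 0.43657 + 0.04919 - 0.00148 + 0.00001 - 0.00000 + 0.00000 - 0.00000
= 0.61115.

0.6112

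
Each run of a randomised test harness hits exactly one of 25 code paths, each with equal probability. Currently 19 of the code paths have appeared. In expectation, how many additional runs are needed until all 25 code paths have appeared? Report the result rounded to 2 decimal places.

With k distinct code paths already seen, the next new one takes an expected 25/(25-k) runs.
Sum over k = 19,...,24: E = 25/6 + 25/5 + 25/4 + 25/3 + 25/2 + 25/1 = 61.250.

61.25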